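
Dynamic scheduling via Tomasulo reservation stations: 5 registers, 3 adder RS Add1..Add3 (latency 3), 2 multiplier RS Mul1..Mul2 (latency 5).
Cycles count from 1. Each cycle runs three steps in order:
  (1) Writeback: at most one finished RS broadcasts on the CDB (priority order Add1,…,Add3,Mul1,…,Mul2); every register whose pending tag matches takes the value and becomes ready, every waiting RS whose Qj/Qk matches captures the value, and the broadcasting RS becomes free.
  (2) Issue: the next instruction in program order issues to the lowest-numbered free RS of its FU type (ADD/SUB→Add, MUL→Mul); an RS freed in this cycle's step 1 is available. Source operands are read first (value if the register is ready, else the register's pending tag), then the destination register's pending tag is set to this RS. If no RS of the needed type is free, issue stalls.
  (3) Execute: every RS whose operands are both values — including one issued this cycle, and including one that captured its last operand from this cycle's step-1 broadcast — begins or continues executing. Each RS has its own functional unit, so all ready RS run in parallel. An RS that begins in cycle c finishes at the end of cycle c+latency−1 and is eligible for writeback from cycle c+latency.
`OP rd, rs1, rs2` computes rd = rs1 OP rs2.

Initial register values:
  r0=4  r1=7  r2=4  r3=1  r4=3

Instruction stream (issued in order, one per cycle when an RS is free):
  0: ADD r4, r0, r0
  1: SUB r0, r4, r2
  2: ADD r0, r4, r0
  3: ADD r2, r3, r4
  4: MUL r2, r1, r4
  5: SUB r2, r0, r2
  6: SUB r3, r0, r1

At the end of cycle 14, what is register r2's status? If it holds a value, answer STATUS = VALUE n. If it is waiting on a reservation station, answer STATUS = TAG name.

STATUS = VALUE -44

  c1: issue ADD r4<-Add1  regs: r0:4,r1:7,r2:4,r3:1,r4:Add1
  c2: issue SUB r0<-Add2  regs: r0:Add2,r1:7,r2:4,r3:1,r4:Add1
  c3: issue ADD r0<-Add3  regs: r0:Add3,r1:7,r2:4,r3:1,r4:Add1
  c4: CDB Add1=8; issue ADD r2<-Add1  regs: r0:Add3,r1:7,r2:Add1,r3:1,r4:8
  c5: issue MUL r2<-Mul1  regs: r0:Add3,r1:7,r2:Mul1,r3:1,r4:8
  c6: stall  regs: r0:Add3,r1:7,r2:Mul1,r3:1,r4:8
  c7: CDB Add1=9; issue SUB r2<-Add1  regs: r0:Add3,r1:7,r2:Add1,r3:1,r4:8
  c8: CDB Add2=4; issue SUB r3<-Add2  regs: r0:Add3,r1:7,r2:Add1,r3:Add2,r4:8
  c9: -  regs: r0:Add3,r1:7,r2:Add1,r3:Add2,r4:8
  c10: CDB Mul1=56  regs: r0:Add3,r1:7,r2:Add1,r3:Add2,r4:8
  c11: CDB Add3=12  regs: r0:12,r1:7,r2:Add1,r3:Add2,r4:8
  c12: -  regs: r0:12,r1:7,r2:Add1,r3:Add2,r4:8
  c13: -  regs: r0:12,r1:7,r2:Add1,r3:Add2,r4:8
  c14: CDB Add1=-44  regs: r0:12,r1:7,r2:-44,r3:Add2,r4:8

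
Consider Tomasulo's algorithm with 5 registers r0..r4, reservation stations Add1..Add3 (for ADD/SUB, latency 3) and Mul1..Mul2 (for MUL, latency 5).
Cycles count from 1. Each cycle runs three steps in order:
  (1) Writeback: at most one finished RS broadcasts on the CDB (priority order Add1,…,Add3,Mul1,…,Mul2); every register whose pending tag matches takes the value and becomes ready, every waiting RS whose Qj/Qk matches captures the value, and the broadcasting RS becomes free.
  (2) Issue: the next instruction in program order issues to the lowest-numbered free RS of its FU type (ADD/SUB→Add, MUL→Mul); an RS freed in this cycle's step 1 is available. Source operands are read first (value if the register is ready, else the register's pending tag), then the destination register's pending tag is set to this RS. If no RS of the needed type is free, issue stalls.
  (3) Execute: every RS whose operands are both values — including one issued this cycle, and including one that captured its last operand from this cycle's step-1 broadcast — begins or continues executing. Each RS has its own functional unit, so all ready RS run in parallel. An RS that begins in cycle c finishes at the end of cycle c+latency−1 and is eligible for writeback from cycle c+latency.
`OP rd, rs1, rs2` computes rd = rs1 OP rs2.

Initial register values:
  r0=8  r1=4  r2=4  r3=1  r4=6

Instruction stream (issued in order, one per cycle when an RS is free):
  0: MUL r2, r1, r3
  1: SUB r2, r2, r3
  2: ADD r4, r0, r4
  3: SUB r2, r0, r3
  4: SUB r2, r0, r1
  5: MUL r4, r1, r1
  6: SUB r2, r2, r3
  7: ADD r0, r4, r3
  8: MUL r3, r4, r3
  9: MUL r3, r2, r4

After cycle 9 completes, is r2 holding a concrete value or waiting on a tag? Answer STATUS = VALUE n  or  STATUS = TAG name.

STATUS = TAG Add3

  c1: issue MUL r2<-Mul1  regs: r0:8,r1:4,r2:Mul1,r3:1,r4:6
  c2: issue SUB r2<-Add1  regs: r0:8,r1:4,r2:Add1,r3:1,r4:6
  c3: issue ADD r4<-Add2  regs: r0:8,r1:4,r2:Add1,r3:1,r4:Add2
  c4: issue SUB r2<-Add3  regs: r0:8,r1:4,r2:Add3,r3:1,r4:Add2
  c5: stall  regs: r0:8,r1:4,r2:Add3,r3:1,r4:Add2
  c6: CDB Add2=14; issue SUB r2<-Add2  regs: r0:8,r1:4,r2:Add2,r3:1,r4:14
  c7: CDB Add3=7; issue MUL r4<-Mul2  regs: r0:8,r1:4,r2:Add2,r3:1,r4:Mul2
  c8: CDB Mul1=4; issue SUB r2<-Add3  regs: r0:8,r1:4,r2:Add3,r3:1,r4:Mul2
  c9: CDB Add2=4; issue ADD r0<-Add2  regs: r0:Add2,r1:4,r2:Add3,r3:1,r4:Mul2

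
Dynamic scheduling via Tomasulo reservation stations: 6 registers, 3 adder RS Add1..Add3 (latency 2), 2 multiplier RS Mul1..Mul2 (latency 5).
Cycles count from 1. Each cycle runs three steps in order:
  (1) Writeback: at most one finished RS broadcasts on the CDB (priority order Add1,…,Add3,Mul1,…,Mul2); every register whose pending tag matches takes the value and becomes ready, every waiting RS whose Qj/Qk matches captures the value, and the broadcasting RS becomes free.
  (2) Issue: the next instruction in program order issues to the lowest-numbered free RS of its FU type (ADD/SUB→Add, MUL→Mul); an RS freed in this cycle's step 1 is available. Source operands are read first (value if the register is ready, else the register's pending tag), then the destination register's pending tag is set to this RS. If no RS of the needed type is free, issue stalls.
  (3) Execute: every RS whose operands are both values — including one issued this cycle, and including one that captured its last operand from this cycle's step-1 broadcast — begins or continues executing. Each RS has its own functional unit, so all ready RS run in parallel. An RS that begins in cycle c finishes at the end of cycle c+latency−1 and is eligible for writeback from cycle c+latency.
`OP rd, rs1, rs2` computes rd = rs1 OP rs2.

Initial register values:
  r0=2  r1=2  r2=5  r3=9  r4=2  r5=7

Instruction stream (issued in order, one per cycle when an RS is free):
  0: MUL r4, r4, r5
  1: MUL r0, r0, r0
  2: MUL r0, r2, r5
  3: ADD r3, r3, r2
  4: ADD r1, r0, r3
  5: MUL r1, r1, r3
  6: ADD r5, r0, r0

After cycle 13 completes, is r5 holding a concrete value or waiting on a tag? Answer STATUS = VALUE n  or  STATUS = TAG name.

STATUS = VALUE 70

  c1: issue MUL r4<-Mul1  regs: r0:2,r1:2,r2:5,r3:9,r4:Mul1,r5:7
  c2: issue MUL r0<-Mul2  regs: r0:Mul2,r1:2,r2:5,r3:9,r4:Mul1,r5:7
  c3: stall  regs: r0:Mul2,r1:2,r2:5,r3:9,r4:Mul1,r5:7
  c4: stall  regs: r0:Mul2,r1:2,r2:5,r3:9,r4:Mul1,r5:7
  c5: stall  regs: r0:Mul2,r1:2,r2:5,r3:9,r4:Mul1,r5:7
  c6: CDB Mul1=14; issue MUL r0<-Mul1  regs: r0:Mul1,r1:2,r2:5,r3:9,r4:14,r5:7
  c7: CDB Mul2=4; issue ADD r3<-Add1  regs: r0:Mul1,r1:2,r2:5,r3:Add1,r4:14,r5:7
  c8: issue ADD r1<-Add2  regs: r0:Mul1,r1:Add2,r2:5,r3:Add1,r4:14,r5:7
  c9: CDB Add1=14; issue MUL r1<-Mul2  regs: r0:Mul1,r1:Mul2,r2:5,r3:14,r4:14,r5:7
  c10: issue ADD r5<-Add1  regs: r0:Mul1,r1:Mul2,r2:5,r3:14,r4:14,r5:Add1
  c11: CDB Mul1=35  regs: r0:35,r1:Mul2,r2:5,r3:14,r4:14,r5:Add1
  c12: -  regs: r0:35,r1:Mul2,r2:5,r3:14,r4:14,r5:Add1
  c13: CDB Add1=70  regs: r0:35,r1:Mul2,r2:5,r3:14,r4:14,r5:70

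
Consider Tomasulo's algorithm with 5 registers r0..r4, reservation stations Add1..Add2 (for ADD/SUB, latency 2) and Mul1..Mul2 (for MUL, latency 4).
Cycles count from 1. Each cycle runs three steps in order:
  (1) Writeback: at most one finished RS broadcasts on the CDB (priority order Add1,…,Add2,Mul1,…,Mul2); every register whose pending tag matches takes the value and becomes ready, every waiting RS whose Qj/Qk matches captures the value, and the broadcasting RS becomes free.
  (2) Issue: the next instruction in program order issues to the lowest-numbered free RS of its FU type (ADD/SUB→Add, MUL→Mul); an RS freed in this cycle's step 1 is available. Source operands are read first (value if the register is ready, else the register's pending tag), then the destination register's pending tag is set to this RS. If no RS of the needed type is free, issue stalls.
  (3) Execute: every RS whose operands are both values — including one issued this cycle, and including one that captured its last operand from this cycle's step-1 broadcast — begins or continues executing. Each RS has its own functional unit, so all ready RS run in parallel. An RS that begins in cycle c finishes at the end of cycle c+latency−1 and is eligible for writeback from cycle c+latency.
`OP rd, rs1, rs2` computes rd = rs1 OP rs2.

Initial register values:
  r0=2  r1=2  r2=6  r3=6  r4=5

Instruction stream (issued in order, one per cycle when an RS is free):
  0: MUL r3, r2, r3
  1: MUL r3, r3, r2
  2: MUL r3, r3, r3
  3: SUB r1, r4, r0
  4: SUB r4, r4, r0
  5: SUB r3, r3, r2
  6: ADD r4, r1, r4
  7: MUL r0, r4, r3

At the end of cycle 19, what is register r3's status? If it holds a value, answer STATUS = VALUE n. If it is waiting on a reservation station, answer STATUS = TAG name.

  c1: issue MUL r3<-Mul1  regs: r0:2,r1:2,r2:6,r3:Mul1,r4:5
  c2: issue MUL r3<-Mul2  regs: r0:2,r1:2,r2:6,r3:Mul2,r4:5
  c3: stall  regs: r0:2,r1:2,r2:6,r3:Mul2,r4:5
  c4: stall  regs: r0:2,r1:2,r2:6,r3:Mul2,r4:5
  c5: CDB Mul1=36; issue MUL r3<-Mul1  regs: r0:2,r1:2,r2:6,r3:Mul1,r4:5
  c6: issue SUB r1<-Add1  regs: r0:2,r1:Add1,r2:6,r3:Mul1,r4:5
  c7: issue SUB r4<-Add2  regs: r0:2,r1:Add1,r2:6,r3:Mul1,r4:Add2
  c8: CDB Add1=3; issue SUB r3<-Add1  regs: r0:2,r1:3,r2:6,r3:Add1,r4:Add2
  c9: CDB Add2=3; issue ADD r4<-Add2  regs: r0:2,r1:3,r2:6,r3:Add1,r4:Add2
  c10: CDB Mul2=216; issue MUL r0<-Mul2  regs: r0:Mul2,r1:3,r2:6,r3:Add1,r4:Add2
  c11: CDB Add2=6  regs: r0:Mul2,r1:3,r2:6,r3:Add1,r4:6
  c12: -  regs: r0:Mul2,r1:3,r2:6,r3:Add1,r4:6
  c13: -  regs: r0:Mul2,r1:3,r2:6,r3:Add1,r4:6
  c14: CDB Mul1=46656  regs: r0:Mul2,r1:3,r2:6,r3:Add1,r4:6
  c15: -  regs: r0:Mul2,r1:3,r2:6,r3:Add1,r4:6
  c16: CDB Add1=46650  regs: r0:Mul2,r1:3,r2:6,r3:46650,r4:6
  c17: -  regs: r0:Mul2,r1:3,r2:6,r3:46650,r4:6
  c18: -  regs: r0:Mul2,r1:3,r2:6,r3:46650,r4:6
  c19: -  regs: r0:Mul2,r1:3,r2:6,r3:46650,r4:6

STATUS = VALUE 46650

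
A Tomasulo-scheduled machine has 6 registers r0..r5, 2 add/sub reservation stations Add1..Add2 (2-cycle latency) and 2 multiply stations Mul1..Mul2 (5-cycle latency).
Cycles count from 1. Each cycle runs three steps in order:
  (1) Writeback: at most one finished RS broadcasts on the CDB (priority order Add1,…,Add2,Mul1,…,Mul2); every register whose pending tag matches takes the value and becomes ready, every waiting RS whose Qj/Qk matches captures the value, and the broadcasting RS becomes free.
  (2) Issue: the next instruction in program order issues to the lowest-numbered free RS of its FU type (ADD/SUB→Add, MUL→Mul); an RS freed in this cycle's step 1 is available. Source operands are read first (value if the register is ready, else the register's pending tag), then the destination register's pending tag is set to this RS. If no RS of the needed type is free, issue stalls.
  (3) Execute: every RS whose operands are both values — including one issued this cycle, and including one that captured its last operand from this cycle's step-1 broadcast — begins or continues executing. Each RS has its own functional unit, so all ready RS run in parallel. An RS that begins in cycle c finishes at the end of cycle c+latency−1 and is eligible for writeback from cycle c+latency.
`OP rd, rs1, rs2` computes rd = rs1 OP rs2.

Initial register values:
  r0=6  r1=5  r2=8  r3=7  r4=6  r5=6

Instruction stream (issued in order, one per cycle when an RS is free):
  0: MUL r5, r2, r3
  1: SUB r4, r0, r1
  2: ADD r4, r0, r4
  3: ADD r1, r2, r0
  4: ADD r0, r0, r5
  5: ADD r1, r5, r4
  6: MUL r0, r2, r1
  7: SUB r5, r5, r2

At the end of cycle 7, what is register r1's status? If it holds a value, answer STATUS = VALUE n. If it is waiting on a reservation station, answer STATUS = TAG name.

  c1: issue MUL r5<-Mul1  regs: r0:6,r1:5,r2:8,r3:7,r4:6,r5:Mul1
  c2: issue SUB r4<-Add1  regs: r0:6,r1:5,r2:8,r3:7,r4:Add1,r5:Mul1
  c3: issue ADD r4<-Add2  regs: r0:6,r1:5,r2:8,r3:7,r4:Add2,r5:Mul1
  c4: CDB Add1=1; issue ADD r1<-Add1  regs: r0:6,r1:Add1,r2:8,r3:7,r4:Add2,r5:Mul1
  c5: stall  regs: r0:6,r1:Add1,r2:8,r3:7,r4:Add2,r5:Mul1
  c6: CDB Add1=14; issue ADD r0<-Add1  regs: r0:Add1,r1:14,r2:8,r3:7,r4:Add2,r5:Mul1
  c7: CDB Add2=7; issue ADD r1<-Add2  regs: r0:Add1,r1:Add2,r2:8,r3:7,r4:7,r5:Mul1

STATUS = TAG Add2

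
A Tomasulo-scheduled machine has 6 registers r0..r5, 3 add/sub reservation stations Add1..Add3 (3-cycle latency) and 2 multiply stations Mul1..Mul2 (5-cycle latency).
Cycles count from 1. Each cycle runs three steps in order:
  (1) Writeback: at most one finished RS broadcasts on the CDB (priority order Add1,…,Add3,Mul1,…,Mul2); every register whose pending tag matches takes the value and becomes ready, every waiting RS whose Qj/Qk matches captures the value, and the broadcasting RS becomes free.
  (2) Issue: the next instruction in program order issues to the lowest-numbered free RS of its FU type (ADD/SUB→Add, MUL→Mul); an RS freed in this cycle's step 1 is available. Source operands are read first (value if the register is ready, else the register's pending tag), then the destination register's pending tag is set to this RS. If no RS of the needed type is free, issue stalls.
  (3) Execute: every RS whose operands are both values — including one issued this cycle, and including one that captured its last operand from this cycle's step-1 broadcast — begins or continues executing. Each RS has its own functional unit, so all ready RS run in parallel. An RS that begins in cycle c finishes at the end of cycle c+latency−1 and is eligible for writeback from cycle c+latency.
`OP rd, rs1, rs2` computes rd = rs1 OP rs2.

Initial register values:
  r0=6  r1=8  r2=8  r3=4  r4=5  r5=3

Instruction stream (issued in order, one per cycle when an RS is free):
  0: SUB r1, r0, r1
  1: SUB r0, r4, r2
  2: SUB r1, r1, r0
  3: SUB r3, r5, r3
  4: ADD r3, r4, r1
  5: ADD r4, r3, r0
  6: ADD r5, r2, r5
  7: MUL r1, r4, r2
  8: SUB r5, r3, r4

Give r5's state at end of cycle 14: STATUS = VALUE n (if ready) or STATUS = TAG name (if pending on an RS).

STATUS = TAG Add2

cycle 1: issue SUB r1<-Add1 // r0:6,r1:Add1,r2:8,r3:4,r4:5,r5:3
cycle 2: issue SUB r0<-Add2 // r0:Add2,r1:Add1,r2:8,r3:4,r4:5,r5:3
cycle 3: issue SUB r1<-Add3 // r0:Add2,r1:Add3,r2:8,r3:4,r4:5,r5:3
cycle 4: CDB Add1=-2; issue SUB r3<-Add1 // r0:Add2,r1:Add3,r2:8,r3:Add1,r4:5,r5:3
cycle 5: CDB Add2=-3; issue ADD r3<-Add2 // r0:-3,r1:Add3,r2:8,r3:Add2,r4:5,r5:3
cycle 6: stall // r0:-3,r1:Add3,r2:8,r3:Add2,r4:5,r5:3
cycle 7: CDB Add1=-1; issue ADD r4<-Add1 // r0:-3,r1:Add3,r2:8,r3:Add2,r4:Add1,r5:3
cycle 8: CDB Add3=1; issue ADD r5<-Add3 // r0:-3,r1:1,r2:8,r3:Add2,r4:Add1,r5:Add3
cycle 9: issue MUL r1<-Mul1 // r0:-3,r1:Mul1,r2:8,r3:Add2,r4:Add1,r5:Add3
cycle 10: stall // r0:-3,r1:Mul1,r2:8,r3:Add2,r4:Add1,r5:Add3
cycle 11: CDB Add2=6; issue SUB r5<-Add2 // r0:-3,r1:Mul1,r2:8,r3:6,r4:Add1,r5:Add2
cycle 12: CDB Add3=11 // r0:-3,r1:Mul1,r2:8,r3:6,r4:Add1,r5:Add2
cycle 13: - // r0:-3,r1:Mul1,r2:8,r3:6,r4:Add1,r5:Add2
cycle 14: CDB Add1=3 // r0:-3,r1:Mul1,r2:8,r3:6,r4:3,r5:Add2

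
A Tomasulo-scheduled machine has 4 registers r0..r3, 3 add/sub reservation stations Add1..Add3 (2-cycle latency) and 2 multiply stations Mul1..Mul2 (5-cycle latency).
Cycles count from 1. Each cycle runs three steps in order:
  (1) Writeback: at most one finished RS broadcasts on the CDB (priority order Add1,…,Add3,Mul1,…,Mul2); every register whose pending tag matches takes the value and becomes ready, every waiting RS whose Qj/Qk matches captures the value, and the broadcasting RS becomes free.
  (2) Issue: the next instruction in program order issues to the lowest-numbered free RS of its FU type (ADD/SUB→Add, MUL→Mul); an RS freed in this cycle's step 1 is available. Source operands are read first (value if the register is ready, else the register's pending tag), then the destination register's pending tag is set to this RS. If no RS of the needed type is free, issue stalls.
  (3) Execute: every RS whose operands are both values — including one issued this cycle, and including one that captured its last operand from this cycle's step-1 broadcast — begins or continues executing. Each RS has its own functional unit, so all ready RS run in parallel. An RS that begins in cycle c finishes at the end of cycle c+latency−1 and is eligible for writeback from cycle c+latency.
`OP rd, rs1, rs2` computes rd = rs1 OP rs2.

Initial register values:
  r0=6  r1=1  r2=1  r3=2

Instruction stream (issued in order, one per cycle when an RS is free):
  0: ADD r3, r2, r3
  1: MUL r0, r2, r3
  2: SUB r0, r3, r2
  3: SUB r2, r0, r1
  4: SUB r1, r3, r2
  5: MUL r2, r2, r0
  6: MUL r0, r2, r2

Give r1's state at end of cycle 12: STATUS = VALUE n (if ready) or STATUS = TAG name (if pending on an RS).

STATUS = VALUE 2

c1: issue ADD r3<-Add1 | r0:6,r1:1,r2:1,r3:Add1
c2: issue MUL r0<-Mul1 | r0:Mul1,r1:1,r2:1,r3:Add1
c3: CDB Add1=3; issue SUB r0<-Add1 | r0:Add1,r1:1,r2:1,r3:3
c4: issue SUB r2<-Add2 | r0:Add1,r1:1,r2:Add2,r3:3
c5: CDB Add1=2; issue SUB r1<-Add1 | r0:2,r1:Add1,r2:Add2,r3:3
c6: issue MUL r2<-Mul2 | r0:2,r1:Add1,r2:Mul2,r3:3
c7: CDB Add2=1; stall | r0:2,r1:Add1,r2:Mul2,r3:3
c8: CDB Mul1=3; issue MUL r0<-Mul1 | r0:Mul1,r1:Add1,r2:Mul2,r3:3
c9: CDB Add1=2 | r0:Mul1,r1:2,r2:Mul2,r3:3
c10: - | r0:Mul1,r1:2,r2:Mul2,r3:3
c11: - | r0:Mul1,r1:2,r2:Mul2,r3:3
c12: CDB Mul2=2 | r0:Mul1,r1:2,r2:2,r3:3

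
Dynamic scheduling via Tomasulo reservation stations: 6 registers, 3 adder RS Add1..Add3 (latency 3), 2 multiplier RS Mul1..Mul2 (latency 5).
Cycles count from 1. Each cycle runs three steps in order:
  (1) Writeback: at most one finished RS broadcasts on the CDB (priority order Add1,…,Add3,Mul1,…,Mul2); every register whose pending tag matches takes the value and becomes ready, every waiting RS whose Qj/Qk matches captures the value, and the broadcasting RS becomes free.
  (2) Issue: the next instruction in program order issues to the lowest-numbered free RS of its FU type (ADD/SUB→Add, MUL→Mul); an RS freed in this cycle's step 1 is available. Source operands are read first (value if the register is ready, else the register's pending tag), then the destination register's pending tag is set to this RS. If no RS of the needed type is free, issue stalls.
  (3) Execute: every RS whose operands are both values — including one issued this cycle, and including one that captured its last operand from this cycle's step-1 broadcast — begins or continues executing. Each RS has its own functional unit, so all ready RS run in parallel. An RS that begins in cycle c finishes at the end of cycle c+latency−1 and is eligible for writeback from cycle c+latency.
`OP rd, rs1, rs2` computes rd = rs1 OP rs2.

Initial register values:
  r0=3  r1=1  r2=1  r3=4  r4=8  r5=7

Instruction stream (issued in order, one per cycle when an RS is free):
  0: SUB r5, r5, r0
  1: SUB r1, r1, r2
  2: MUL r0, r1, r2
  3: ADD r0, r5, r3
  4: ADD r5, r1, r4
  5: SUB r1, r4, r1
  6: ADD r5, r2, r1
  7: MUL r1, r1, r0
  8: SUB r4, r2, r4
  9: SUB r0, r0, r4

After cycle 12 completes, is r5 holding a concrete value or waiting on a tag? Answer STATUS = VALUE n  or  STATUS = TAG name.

c1: issue SUB r5<-Add1 | r0:3,r1:1,r2:1,r3:4,r4:8,r5:Add1
c2: issue SUB r1<-Add2 | r0:3,r1:Add2,r2:1,r3:4,r4:8,r5:Add1
c3: issue MUL r0<-Mul1 | r0:Mul1,r1:Add2,r2:1,r3:4,r4:8,r5:Add1
c4: CDB Add1=4; issue ADD r0<-Add1 | r0:Add1,r1:Add2,r2:1,r3:4,r4:8,r5:4
c5: CDB Add2=0; issue ADD r5<-Add2 | r0:Add1,r1:0,r2:1,r3:4,r4:8,r5:Add2
c6: issue SUB r1<-Add3 | r0:Add1,r1:Add3,r2:1,r3:4,r4:8,r5:Add2
c7: CDB Add1=8; issue ADD r5<-Add1 | r0:8,r1:Add3,r2:1,r3:4,r4:8,r5:Add1
c8: CDB Add2=8; issue MUL r1<-Mul2 | r0:8,r1:Mul2,r2:1,r3:4,r4:8,r5:Add1
c9: CDB Add3=8; issue SUB r4<-Add2 | r0:8,r1:Mul2,r2:1,r3:4,r4:Add2,r5:Add1
c10: CDB Mul1=0; issue SUB r0<-Add3 | r0:Add3,r1:Mul2,r2:1,r3:4,r4:Add2,r5:Add1
c11: - | r0:Add3,r1:Mul2,r2:1,r3:4,r4:Add2,r5:Add1
c12: CDB Add1=9 | r0:Add3,r1:Mul2,r2:1,r3:4,r4:Add2,r5:9

STATUS = VALUE 9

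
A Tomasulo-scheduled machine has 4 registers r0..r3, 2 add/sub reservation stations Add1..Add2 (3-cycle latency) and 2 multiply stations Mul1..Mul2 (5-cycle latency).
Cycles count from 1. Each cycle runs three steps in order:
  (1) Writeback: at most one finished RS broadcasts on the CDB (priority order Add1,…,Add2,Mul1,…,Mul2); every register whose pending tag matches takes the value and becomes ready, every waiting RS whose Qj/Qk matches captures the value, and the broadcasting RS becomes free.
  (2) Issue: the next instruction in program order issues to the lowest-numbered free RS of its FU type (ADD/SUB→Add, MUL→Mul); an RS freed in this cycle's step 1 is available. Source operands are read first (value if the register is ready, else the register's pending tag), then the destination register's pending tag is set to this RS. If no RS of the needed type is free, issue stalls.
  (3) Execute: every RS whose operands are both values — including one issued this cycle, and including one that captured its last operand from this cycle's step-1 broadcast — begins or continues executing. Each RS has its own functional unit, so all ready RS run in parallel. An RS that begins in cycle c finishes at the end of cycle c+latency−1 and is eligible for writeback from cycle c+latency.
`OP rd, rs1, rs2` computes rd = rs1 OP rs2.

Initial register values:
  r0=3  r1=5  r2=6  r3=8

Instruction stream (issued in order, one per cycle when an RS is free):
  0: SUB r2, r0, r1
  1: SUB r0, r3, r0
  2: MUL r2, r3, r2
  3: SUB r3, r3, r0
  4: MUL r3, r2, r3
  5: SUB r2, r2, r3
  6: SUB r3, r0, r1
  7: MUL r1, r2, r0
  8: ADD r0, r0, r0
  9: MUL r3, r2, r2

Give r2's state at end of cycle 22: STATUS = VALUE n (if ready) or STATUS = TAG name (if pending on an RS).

STATUS = VALUE 32

  c1: issue SUB r2<-Add1  regs: r0:3,r1:5,r2:Add1,r3:8
  c2: issue SUB r0<-Add2  regs: r0:Add2,r1:5,r2:Add1,r3:8
  c3: issue MUL r2<-Mul1  regs: r0:Add2,r1:5,r2:Mul1,r3:8
  c4: CDB Add1=-2; issue SUB r3<-Add1  regs: r0:Add2,r1:5,r2:Mul1,r3:Add1
  c5: CDB Add2=5; issue MUL r3<-Mul2  regs: r0:5,r1:5,r2:Mul1,r3:Mul2
  c6: issue SUB r2<-Add2  regs: r0:5,r1:5,r2:Add2,r3:Mul2
  c7: stall  regs: r0:5,r1:5,r2:Add2,r3:Mul2
  c8: CDB Add1=3; issue SUB r3<-Add1  regs: r0:5,r1:5,r2:Add2,r3:Add1
  c9: CDB Mul1=-16; issue MUL r1<-Mul1  regs: r0:5,r1:Mul1,r2:Add2,r3:Add1
  c10: stall  regs: r0:5,r1:Mul1,r2:Add2,r3:Add1
  c11: CDB Add1=0; issue ADD r0<-Add1  regs: r0:Add1,r1:Mul1,r2:Add2,r3:0
  c12: stall  regs: r0:Add1,r1:Mul1,r2:Add2,r3:0
  c13: stall  regs: r0:Add1,r1:Mul1,r2:Add2,r3:0
  c14: CDB Add1=10; stall  regs: r0:10,r1:Mul1,r2:Add2,r3:0
  c15: CDB Mul2=-48; issue MUL r3<-Mul2  regs: r0:10,r1:Mul1,r2:Add2,r3:Mul2
  c16: -  regs: r0:10,r1:Mul1,r2:Add2,r3:Mul2
  c17: -  regs: r0:10,r1:Mul1,r2:Add2,r3:Mul2
  c18: CDB Add2=32  regs: r0:10,r1:Mul1,r2:32,r3:Mul2
  c19: -  regs: r0:10,r1:Mul1,r2:32,r3:Mul2
  c20: -  regs: r0:10,r1:Mul1,r2:32,r3:Mul2
  c21: -  regs: r0:10,r1:Mul1,r2:32,r3:Mul2
  c22: -  regs: r0:10,r1:Mul1,r2:32,r3:Mul2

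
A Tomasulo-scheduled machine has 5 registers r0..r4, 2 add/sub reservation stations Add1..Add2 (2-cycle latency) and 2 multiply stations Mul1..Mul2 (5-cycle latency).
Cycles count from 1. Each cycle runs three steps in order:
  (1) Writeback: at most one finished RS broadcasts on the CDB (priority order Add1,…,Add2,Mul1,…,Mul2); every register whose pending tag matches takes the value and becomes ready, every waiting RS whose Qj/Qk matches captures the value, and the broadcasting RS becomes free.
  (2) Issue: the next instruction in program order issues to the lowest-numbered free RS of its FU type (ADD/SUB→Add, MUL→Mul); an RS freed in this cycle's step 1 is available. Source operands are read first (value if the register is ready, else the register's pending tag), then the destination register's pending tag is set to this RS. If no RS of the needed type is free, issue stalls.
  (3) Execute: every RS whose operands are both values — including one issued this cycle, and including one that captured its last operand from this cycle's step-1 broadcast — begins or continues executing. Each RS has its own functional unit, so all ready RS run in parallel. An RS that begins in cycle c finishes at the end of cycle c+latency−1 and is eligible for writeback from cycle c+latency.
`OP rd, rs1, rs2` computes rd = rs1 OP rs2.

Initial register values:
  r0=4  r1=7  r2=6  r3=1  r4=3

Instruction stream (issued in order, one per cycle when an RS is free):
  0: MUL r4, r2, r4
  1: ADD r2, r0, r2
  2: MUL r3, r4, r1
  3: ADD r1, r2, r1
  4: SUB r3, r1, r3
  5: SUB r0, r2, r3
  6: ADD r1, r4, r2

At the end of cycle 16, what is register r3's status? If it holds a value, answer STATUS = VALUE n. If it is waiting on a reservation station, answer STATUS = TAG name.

  c1: issue MUL r4<-Mul1  regs: r0:4,r1:7,r2:6,r3:1,r4:Mul1
  c2: issue ADD r2<-Add1  regs: r0:4,r1:7,r2:Add1,r3:1,r4:Mul1
  c3: issue MUL r3<-Mul2  regs: r0:4,r1:7,r2:Add1,r3:Mul2,r4:Mul1
  c4: CDB Add1=10; issue ADD r1<-Add1  regs: r0:4,r1:Add1,r2:10,r3:Mul2,r4:Mul1
  c5: issue SUB r3<-Add2  regs: r0:4,r1:Add1,r2:10,r3:Add2,r4:Mul1
  c6: CDB Add1=17; issue SUB r0<-Add1  regs: r0:Add1,r1:17,r2:10,r3:Add2,r4:Mul1
  c7: CDB Mul1=18; stall  regs: r0:Add1,r1:17,r2:10,r3:Add2,r4:18
  c8: stall  regs: r0:Add1,r1:17,r2:10,r3:Add2,r4:18
  c9: stall  regs: r0:Add1,r1:17,r2:10,r3:Add2,r4:18
  c10: stall  regs: r0:Add1,r1:17,r2:10,r3:Add2,r4:18
  c11: stall  regs: r0:Add1,r1:17,r2:10,r3:Add2,r4:18
  c12: CDB Mul2=126; stall  regs: r0:Add1,r1:17,r2:10,r3:Add2,r4:18
  c13: stall  regs: r0:Add1,r1:17,r2:10,r3:Add2,r4:18
  c14: CDB Add2=-109; issue ADD r1<-Add2  regs: r0:Add1,r1:Add2,r2:10,r3:-109,r4:18
  c15: -  regs: r0:Add1,r1:Add2,r2:10,r3:-109,r4:18
  c16: CDB Add1=119  regs: r0:119,r1:Add2,r2:10,r3:-109,r4:18

STATUS = VALUE -109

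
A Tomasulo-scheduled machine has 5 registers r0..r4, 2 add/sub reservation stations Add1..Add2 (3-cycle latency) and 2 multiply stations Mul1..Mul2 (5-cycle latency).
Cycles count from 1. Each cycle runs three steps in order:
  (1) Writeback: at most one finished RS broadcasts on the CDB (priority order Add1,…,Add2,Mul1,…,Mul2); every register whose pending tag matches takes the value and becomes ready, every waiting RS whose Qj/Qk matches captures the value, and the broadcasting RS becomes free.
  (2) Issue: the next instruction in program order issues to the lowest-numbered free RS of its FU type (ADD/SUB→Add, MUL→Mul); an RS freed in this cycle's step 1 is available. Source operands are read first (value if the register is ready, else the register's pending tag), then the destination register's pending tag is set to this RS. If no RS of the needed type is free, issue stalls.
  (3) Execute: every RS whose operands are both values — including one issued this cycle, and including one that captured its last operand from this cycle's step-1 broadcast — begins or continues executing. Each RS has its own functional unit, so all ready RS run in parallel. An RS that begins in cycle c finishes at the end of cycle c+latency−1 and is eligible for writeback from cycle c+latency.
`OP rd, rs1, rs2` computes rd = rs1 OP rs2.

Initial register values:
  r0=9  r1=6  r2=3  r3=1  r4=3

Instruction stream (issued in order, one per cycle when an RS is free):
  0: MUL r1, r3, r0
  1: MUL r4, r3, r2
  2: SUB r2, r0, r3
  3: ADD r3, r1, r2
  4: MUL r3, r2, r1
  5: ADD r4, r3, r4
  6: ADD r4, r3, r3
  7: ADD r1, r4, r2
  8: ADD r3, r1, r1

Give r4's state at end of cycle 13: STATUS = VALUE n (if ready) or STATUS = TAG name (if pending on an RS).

c1: issue MUL r1<-Mul1 | r0:9,r1:Mul1,r2:3,r3:1,r4:3
c2: issue MUL r4<-Mul2 | r0:9,r1:Mul1,r2:3,r3:1,r4:Mul2
c3: issue SUB r2<-Add1 | r0:9,r1:Mul1,r2:Add1,r3:1,r4:Mul2
c4: issue ADD r3<-Add2 | r0:9,r1:Mul1,r2:Add1,r3:Add2,r4:Mul2
c5: stall | r0:9,r1:Mul1,r2:Add1,r3:Add2,r4:Mul2
c6: CDB Add1=8; stall | r0:9,r1:Mul1,r2:8,r3:Add2,r4:Mul2
c7: CDB Mul1=9; issue MUL r3<-Mul1 | r0:9,r1:9,r2:8,r3:Mul1,r4:Mul2
c8: CDB Mul2=3; issue ADD r4<-Add1 | r0:9,r1:9,r2:8,r3:Mul1,r4:Add1
c9: stall | r0:9,r1:9,r2:8,r3:Mul1,r4:Add1
c10: CDB Add2=17; issue ADD r4<-Add2 | r0:9,r1:9,r2:8,r3:Mul1,r4:Add2
c11: stall | r0:9,r1:9,r2:8,r3:Mul1,r4:Add2
c12: CDB Mul1=72; stall | r0:9,r1:9,r2:8,r3:72,r4:Add2
c13: stall | r0:9,r1:9,r2:8,r3:72,r4:Add2

STATUS = TAG Add2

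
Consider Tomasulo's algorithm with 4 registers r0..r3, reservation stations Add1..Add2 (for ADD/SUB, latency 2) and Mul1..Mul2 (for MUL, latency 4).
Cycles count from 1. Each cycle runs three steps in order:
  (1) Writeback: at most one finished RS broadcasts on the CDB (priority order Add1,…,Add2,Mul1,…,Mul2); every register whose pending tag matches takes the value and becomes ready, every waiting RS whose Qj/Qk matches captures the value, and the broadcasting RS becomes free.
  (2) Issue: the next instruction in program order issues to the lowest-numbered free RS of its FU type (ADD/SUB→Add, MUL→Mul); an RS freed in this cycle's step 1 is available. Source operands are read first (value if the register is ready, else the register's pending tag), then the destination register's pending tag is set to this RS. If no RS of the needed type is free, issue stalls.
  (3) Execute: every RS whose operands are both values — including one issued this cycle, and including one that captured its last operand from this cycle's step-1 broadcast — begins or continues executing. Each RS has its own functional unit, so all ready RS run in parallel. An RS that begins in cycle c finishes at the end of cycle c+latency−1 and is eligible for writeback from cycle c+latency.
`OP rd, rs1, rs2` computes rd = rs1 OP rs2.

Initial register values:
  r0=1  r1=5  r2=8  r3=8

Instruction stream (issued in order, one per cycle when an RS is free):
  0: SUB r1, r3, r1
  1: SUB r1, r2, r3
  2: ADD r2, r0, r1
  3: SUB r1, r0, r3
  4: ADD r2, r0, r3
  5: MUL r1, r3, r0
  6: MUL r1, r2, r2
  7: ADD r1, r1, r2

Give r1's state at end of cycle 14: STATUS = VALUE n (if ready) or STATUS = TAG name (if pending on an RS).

STATUS = VALUE 90

cycle 1: issue SUB r1<-Add1 // r0:1,r1:Add1,r2:8,r3:8
cycle 2: issue SUB r1<-Add2 // r0:1,r1:Add2,r2:8,r3:8
cycle 3: CDB Add1=3; issue ADD r2<-Add1 // r0:1,r1:Add2,r2:Add1,r3:8
cycle 4: CDB Add2=0; issue SUB r1<-Add2 // r0:1,r1:Add2,r2:Add1,r3:8
cycle 5: stall // r0:1,r1:Add2,r2:Add1,r3:8
cycle 6: CDB Add1=1; issue ADD r2<-Add1 // r0:1,r1:Add2,r2:Add1,r3:8
cycle 7: CDB Add2=-7; issue MUL r1<-Mul1 // r0:1,r1:Mul1,r2:Add1,r3:8
cycle 8: CDB Add1=9; issue MUL r1<-Mul2 // r0:1,r1:Mul2,r2:9,r3:8
cycle 9: issue ADD r1<-Add1 // r0:1,r1:Add1,r2:9,r3:8
cycle 10: - // r0:1,r1:Add1,r2:9,r3:8
cycle 11: CDB Mul1=8 // r0:1,r1:Add1,r2:9,r3:8
cycle 12: CDB Mul2=81 // r0:1,r1:Add1,r2:9,r3:8
cycle 13: - // r0:1,r1:Add1,r2:9,r3:8
cycle 14: CDB Add1=90 // r0:1,r1:90,r2:9,r3:8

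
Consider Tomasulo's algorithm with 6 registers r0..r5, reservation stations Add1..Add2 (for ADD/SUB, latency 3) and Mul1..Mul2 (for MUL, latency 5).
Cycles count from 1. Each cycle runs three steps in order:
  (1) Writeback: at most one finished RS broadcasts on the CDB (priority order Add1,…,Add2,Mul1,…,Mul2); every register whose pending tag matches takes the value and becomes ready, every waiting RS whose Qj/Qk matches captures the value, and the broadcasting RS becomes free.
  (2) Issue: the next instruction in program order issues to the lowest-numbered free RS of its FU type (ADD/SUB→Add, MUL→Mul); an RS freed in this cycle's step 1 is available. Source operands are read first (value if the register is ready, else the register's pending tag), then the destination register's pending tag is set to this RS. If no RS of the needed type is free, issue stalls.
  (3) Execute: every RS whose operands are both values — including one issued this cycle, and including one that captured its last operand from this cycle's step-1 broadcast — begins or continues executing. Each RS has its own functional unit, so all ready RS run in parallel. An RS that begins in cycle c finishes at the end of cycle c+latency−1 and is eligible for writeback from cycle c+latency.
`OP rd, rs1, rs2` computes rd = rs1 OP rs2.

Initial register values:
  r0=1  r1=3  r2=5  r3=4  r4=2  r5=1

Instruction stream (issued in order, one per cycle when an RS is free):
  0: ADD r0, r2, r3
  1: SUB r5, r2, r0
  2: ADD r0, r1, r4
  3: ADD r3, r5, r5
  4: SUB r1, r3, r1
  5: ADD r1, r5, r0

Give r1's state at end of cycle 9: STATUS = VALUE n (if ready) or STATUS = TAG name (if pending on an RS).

cycle 1: issue ADD r0<-Add1 // r0:Add1,r1:3,r2:5,r3:4,r4:2,r5:1
cycle 2: issue SUB r5<-Add2 // r0:Add1,r1:3,r2:5,r3:4,r4:2,r5:Add2
cycle 3: stall // r0:Add1,r1:3,r2:5,r3:4,r4:2,r5:Add2
cycle 4: CDB Add1=9; issue ADD r0<-Add1 // r0:Add1,r1:3,r2:5,r3:4,r4:2,r5:Add2
cycle 5: stall // r0:Add1,r1:3,r2:5,r3:4,r4:2,r5:Add2
cycle 6: stall // r0:Add1,r1:3,r2:5,r3:4,r4:2,r5:Add2
cycle 7: CDB Add1=5; issue ADD r3<-Add1 // r0:5,r1:3,r2:5,r3:Add1,r4:2,r5:Add2
cycle 8: CDB Add2=-4; issue SUB r1<-Add2 // r0:5,r1:Add2,r2:5,r3:Add1,r4:2,r5:-4
cycle 9: stall // r0:5,r1:Add2,r2:5,r3:Add1,r4:2,r5:-4

STATUS = TAG Add2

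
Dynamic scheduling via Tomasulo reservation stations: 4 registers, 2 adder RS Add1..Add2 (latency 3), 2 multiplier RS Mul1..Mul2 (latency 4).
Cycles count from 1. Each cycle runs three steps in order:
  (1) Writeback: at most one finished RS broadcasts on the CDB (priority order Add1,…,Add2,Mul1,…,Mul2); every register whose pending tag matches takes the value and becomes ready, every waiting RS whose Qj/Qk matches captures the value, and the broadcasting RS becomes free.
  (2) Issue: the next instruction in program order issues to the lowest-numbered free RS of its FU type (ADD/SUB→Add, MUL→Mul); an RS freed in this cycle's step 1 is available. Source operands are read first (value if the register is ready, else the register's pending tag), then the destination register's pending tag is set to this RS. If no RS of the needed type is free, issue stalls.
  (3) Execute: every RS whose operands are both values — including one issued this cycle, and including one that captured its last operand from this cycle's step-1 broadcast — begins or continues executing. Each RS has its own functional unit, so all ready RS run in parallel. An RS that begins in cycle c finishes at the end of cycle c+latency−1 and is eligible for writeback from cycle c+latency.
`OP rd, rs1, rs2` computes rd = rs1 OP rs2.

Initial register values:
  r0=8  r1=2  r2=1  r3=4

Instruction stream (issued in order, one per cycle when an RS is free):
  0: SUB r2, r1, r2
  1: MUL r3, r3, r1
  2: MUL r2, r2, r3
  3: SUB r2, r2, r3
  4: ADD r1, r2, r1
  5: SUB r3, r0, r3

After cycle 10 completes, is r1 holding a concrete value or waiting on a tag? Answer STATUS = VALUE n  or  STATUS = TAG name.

c1: issue SUB r2<-Add1 | r0:8,r1:2,r2:Add1,r3:4
c2: issue MUL r3<-Mul1 | r0:8,r1:2,r2:Add1,r3:Mul1
c3: issue MUL r2<-Mul2 | r0:8,r1:2,r2:Mul2,r3:Mul1
c4: CDB Add1=1; issue SUB r2<-Add1 | r0:8,r1:2,r2:Add1,r3:Mul1
c5: issue ADD r1<-Add2 | r0:8,r1:Add2,r2:Add1,r3:Mul1
c6: CDB Mul1=8; stall | r0:8,r1:Add2,r2:Add1,r3:8
c7: stall | r0:8,r1:Add2,r2:Add1,r3:8
c8: stall | r0:8,r1:Add2,r2:Add1,r3:8
c9: stall | r0:8,r1:Add2,r2:Add1,r3:8
c10: CDB Mul2=8; stall | r0:8,r1:Add2,r2:Add1,r3:8

STATUS = TAG Add2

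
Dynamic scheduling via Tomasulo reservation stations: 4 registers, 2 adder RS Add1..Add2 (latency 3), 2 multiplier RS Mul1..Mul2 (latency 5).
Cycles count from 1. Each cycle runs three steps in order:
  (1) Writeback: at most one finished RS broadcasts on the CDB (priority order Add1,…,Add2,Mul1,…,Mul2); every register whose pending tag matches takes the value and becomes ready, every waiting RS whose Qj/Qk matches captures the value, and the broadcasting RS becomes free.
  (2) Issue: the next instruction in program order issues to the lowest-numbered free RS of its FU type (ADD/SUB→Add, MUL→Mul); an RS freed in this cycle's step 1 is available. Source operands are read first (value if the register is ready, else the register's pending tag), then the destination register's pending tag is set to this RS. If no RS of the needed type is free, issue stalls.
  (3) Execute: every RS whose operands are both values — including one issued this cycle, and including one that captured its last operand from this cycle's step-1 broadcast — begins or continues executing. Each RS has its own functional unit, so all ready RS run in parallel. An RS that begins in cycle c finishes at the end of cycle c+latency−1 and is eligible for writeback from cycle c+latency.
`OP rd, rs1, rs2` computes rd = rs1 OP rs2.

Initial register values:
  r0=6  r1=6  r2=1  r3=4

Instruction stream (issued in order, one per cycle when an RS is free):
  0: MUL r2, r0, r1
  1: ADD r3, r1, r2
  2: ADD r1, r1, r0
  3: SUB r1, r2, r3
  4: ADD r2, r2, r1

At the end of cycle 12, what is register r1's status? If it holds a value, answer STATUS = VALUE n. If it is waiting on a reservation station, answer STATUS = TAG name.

STATUS = TAG Add2

  c1: issue MUL r2<-Mul1  regs: r0:6,r1:6,r2:Mul1,r3:4
  c2: issue ADD r3<-Add1  regs: r0:6,r1:6,r2:Mul1,r3:Add1
  c3: issue ADD r1<-Add2  regs: r0:6,r1:Add2,r2:Mul1,r3:Add1
  c4: stall  regs: r0:6,r1:Add2,r2:Mul1,r3:Add1
  c5: stall  regs: r0:6,r1:Add2,r2:Mul1,r3:Add1
  c6: CDB Add2=12; issue SUB r1<-Add2  regs: r0:6,r1:Add2,r2:Mul1,r3:Add1
  c7: CDB Mul1=36; stall  regs: r0:6,r1:Add2,r2:36,r3:Add1
  c8: stall  regs: r0:6,r1:Add2,r2:36,r3:Add1
  c9: stall  regs: r0:6,r1:Add2,r2:36,r3:Add1
  c10: CDB Add1=42; issue ADD r2<-Add1  regs: r0:6,r1:Add2,r2:Add1,r3:42
  c11: -  regs: r0:6,r1:Add2,r2:Add1,r3:42
  c12: -  regs: r0:6,r1:Add2,r2:Add1,r3:42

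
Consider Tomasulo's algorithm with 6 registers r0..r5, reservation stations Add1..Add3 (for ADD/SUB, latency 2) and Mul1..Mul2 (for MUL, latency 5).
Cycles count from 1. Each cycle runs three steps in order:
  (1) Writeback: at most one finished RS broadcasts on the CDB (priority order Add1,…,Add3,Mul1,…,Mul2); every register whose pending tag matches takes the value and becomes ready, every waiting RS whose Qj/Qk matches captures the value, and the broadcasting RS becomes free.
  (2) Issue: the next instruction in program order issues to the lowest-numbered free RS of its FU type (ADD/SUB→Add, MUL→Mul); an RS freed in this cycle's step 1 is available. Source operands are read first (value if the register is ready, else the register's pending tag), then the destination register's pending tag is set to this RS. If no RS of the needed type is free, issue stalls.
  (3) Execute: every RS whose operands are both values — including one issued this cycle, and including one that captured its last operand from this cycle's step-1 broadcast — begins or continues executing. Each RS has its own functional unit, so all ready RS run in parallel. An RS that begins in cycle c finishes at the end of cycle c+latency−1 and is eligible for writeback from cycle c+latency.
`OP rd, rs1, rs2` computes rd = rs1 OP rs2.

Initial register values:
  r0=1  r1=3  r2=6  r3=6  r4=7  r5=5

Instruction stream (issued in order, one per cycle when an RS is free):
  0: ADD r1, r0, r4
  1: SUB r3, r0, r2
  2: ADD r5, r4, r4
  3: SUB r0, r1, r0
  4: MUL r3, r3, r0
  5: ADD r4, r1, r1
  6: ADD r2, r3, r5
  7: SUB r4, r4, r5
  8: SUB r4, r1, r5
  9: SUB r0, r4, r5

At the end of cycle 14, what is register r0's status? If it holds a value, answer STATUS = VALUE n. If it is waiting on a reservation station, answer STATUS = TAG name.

STATUS = VALUE -20

  c1: issue ADD r1<-Add1  regs: r0:1,r1:Add1,r2:6,r3:6,r4:7,r5:5
  c2: issue SUB r3<-Add2  regs: r0:1,r1:Add1,r2:6,r3:Add2,r4:7,r5:5
  c3: CDB Add1=8; issue ADD r5<-Add1  regs: r0:1,r1:8,r2:6,r3:Add2,r4:7,r5:Add1
  c4: CDB Add2=-5; issue SUB r0<-Add2  regs: r0:Add2,r1:8,r2:6,r3:-5,r4:7,r5:Add1
  c5: CDB Add1=14; issue MUL r3<-Mul1  regs: r0:Add2,r1:8,r2:6,r3:Mul1,r4:7,r5:14
  c6: CDB Add2=7; issue ADD r4<-Add1  regs: r0:7,r1:8,r2:6,r3:Mul1,r4:Add1,r5:14
  c7: issue ADD r2<-Add2  regs: r0:7,r1:8,r2:Add2,r3:Mul1,r4:Add1,r5:14
  c8: CDB Add1=16; issue SUB r4<-Add1  regs: r0:7,r1:8,r2:Add2,r3:Mul1,r4:Add1,r5:14
  c9: issue SUB r4<-Add3  regs: r0:7,r1:8,r2:Add2,r3:Mul1,r4:Add3,r5:14
  c10: CDB Add1=2; issue SUB r0<-Add1  regs: r0:Add1,r1:8,r2:Add2,r3:Mul1,r4:Add3,r5:14
  c11: CDB Add3=-6  regs: r0:Add1,r1:8,r2:Add2,r3:Mul1,r4:-6,r5:14
  c12: CDB Mul1=-35  regs: r0:Add1,r1:8,r2:Add2,r3:-35,r4:-6,r5:14
  c13: CDB Add1=-20  regs: r0:-20,r1:8,r2:Add2,r3:-35,r4:-6,r5:14
  c14: CDB Add2=-21  regs: r0:-20,r1:8,r2:-21,r3:-35,r4:-6,r5:14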